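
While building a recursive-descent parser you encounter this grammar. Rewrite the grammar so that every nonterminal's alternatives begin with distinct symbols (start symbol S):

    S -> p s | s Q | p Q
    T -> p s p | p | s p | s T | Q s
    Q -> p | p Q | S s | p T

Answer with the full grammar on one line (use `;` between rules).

S -> s Q | p S'; T -> Q s | p T' | s T''; Q -> S s | p Q'; S' -> s | Q; T' -> s p | ε; T'' -> p | T; Q' -> ε | Q | T

S has alternatives sharing prefix 'p': factor to S → p S' with S' → s | Q.
T has alternatives sharing prefix 'p': factor to T → p T' with T' → s p | ε.
T has alternatives sharing prefix 's': factor to T → s T'' with T'' → p | T.
Q has alternatives sharing prefix 'p': factor to Q → p Q' with Q' → ε | Q | T.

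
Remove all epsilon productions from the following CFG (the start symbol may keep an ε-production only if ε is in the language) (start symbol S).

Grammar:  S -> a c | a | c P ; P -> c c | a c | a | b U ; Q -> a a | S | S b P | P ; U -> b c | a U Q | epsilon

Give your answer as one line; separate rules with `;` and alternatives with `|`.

The nullable symbols are {U}.
ε ∉ L(G), so no ε-production is kept.
For each production, add variants omitting each subset of nullable occurrences: P → b U gives b U | b. U → a U Q gives a U Q | a Q.

S -> a c | a | c P; P -> c c | a c | a | b U | b; Q -> a a | S | S b P | P; U -> b c | a U Q | a Q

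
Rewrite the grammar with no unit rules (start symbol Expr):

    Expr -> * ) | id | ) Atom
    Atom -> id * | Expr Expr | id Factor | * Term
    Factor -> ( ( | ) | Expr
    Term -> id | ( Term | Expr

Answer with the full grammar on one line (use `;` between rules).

Expr -> * ) | id | ) Atom; Atom -> id * | Expr Expr | id Factor | * Term; Factor -> ( ( | ) | * ) | id | ) Atom; Term -> id | ( Term | * ) | ) Atom

Unit pairs: Factor ⇒* {Expr}; Term ⇒* {Expr}.
For each unit pair (A, B), copy every non-unit production of B to A, then drop all unit productions.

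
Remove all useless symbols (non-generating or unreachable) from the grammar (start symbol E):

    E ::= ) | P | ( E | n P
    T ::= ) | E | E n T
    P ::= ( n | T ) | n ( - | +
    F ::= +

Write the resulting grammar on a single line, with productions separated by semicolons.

E ::= ) | P | ( E | n P; T ::= ) | E | E n T; P ::= ( n | T ) | n ( - | +

Generating nonterminals: {E, F, P, T}.
Reachable from E after that: {E, P, T}.
Removed useless symbols: {F} and every production mentioning them.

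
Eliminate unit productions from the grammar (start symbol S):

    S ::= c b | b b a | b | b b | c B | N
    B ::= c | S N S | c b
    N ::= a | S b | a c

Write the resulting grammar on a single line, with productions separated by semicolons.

Unit pairs: S ⇒* {N}.
For each unit pair (A, B), copy every non-unit production of B to A, then drop all unit productions.

S ::= c b | b b a | b | b b | c B | a | S b | a c; B ::= c | S N S | c b; N ::= a | S b | a c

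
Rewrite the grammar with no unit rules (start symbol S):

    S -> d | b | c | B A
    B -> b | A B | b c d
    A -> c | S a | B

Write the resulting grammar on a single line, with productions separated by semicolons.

S -> d | b | c | B A; B -> b | A B | b c d; A -> b | A B | b c d | c | S a

Unit pairs: A ⇒* {B}.
For every A with A ⇒* B via unit rules, add B's non-unit alternatives to A; then delete every rule of the form X → Y.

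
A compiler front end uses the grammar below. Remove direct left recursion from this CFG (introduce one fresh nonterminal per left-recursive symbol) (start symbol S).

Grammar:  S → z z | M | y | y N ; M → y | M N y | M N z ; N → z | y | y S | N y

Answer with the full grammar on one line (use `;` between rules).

Left recursion appears on M, N.
For M: α = {N y, N z}, β = {y}. Rewrite as M → β M' and M' → α M' | ε.
For N: α = {y}, β = {z, y, y S}. Rewrite as N → β N' and N' → α N' | ε.

S → z z | M | y | y N; M → y M'; N → z N' | y N' | y S N'; M' → N y M' | N z M' | ε; N' → y N' | ε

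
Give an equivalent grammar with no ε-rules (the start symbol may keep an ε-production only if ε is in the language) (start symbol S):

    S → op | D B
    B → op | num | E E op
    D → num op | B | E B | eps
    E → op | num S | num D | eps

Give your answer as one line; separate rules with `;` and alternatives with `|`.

S → op | D B | B; B → op | num | E E op | E op; D → num op | B | E B; E → op | num S | num D | num

The nullable symbols are {D, E}.
ε ∉ L(G), so no ε-production is kept.
Expand every rule over subsets of its nullable positions: S → D B gives D B | B. B → E E op gives E E op | E op. E → num D gives num D | num.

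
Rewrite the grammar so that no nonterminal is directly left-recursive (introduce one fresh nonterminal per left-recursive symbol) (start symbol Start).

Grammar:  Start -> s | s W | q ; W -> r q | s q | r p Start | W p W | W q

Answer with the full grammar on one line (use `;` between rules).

Directly left-recursive nonterminal: W.
For W: α = {p W, q}, β = {r q, s q, r p Start}. Rewrite as W → β W1 and W1 → α W1 | ε.

Start -> s | s W | q; W -> r q W1 | s q W1 | r p Start W1; W1 -> p W W1 | q W1 | ε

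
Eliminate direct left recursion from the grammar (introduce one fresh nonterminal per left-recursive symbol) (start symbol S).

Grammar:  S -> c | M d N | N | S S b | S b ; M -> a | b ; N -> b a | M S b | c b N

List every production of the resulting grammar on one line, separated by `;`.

S -> c S' | M d N S' | N S'; M -> a | b; N -> b a | M S b | c b N; S' -> S b S' | b S' | ε

Left recursion appears on S.
For S: α = {S b, b}, β = {c, M d N, N}. Rewrite as S → β S' and S' → α S' | ε.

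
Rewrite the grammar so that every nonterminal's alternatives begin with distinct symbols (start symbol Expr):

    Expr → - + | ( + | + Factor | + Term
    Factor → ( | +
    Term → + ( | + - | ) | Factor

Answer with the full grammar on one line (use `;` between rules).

Expr → - + | ( + | + Expr1; Factor → ( | +; Term → ) | Factor | + Term1; Expr1 → Factor | Term; Term1 → ( | -

Expr has alternatives sharing prefix '+': factor to Expr → + Expr1 with Expr1 → Factor | Term.
Term has alternatives sharing prefix '+': factor to Term → + Term1 with Term1 → ( | -.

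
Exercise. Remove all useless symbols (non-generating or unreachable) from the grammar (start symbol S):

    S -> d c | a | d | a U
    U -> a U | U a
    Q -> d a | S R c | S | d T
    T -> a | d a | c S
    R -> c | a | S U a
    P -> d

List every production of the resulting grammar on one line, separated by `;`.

S -> d c | a | d

Generating nonterminals: {P, Q, R, S, T}.
Reachable from S after that: {S}.
Removed useless symbols: {P, Q, R, T, U} and every production mentioning them.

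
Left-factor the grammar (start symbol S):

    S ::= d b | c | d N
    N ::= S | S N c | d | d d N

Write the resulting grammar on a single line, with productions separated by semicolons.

S has alternatives sharing prefix 'd': factor to S → d S' with S' → b | N.
N has alternatives sharing prefix 'S': factor to N → S N' with N' → ε | N c.
N has alternatives sharing prefix 'd': factor to N → d N'' with N'' → ε | d N.

S ::= c | d S'; N ::= S N' | d N''; S' ::= b | N; N' ::= ε | N c; N'' ::= ε | d N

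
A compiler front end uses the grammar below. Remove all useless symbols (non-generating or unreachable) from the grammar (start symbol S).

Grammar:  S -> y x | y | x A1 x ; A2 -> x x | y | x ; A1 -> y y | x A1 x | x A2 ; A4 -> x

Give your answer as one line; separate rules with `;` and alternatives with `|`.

S -> y x | y | x A1 x; A2 -> x x | y | x; A1 -> y y | x A1 x | x A2

Generating nonterminals: {A1, A2, A4, S}.
Reachable from S after that: {A1, A2, S}.
Removed useless symbols: {A4} and every production mentioning them.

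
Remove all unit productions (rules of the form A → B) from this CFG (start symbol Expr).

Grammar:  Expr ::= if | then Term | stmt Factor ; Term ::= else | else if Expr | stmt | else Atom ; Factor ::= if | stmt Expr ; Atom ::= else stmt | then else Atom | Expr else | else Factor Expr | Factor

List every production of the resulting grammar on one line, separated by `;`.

Unit pairs: Atom ⇒* {Factor}.
For every A with A ⇒* B via unit rules, add B's non-unit alternatives to A; then delete every rule of the form X → Y.

Expr ::= if | then Term | stmt Factor; Term ::= else | else if Expr | stmt | else Atom; Factor ::= if | stmt Expr; Atom ::= else stmt | then else Atom | Expr else | else Factor Expr | if | stmt Expr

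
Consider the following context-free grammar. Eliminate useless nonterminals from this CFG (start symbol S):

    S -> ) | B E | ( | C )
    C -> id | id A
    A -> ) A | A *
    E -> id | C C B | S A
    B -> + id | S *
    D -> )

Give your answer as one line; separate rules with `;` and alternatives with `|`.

S -> ) | B E | ( | C ); C -> id; E -> id | C C B; B -> + id | S *

Generating nonterminals: {B, C, D, E, S}.
Reachable from S after that: {B, C, E, S}.
Removed useless symbols: {A, D} and every production mentioning them.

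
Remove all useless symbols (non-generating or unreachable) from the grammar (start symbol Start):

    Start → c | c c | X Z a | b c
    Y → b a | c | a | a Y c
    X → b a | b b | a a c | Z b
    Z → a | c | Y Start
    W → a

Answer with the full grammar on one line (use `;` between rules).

Start → c | c c | X Z a | b c; Y → b a | c | a | a Y c; X → b a | b b | a a c | Z b; Z → a | c | Y Start

Generating nonterminals: {Start, W, X, Y, Z}.
Reachable from Start after that: {Start, X, Y, Z}.
Removed useless symbols: {W} and every production mentioning them.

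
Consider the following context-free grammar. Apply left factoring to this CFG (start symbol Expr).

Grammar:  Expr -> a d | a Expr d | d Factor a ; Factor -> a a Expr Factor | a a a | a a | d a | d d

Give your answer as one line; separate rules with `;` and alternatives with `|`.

Expr has alternatives sharing prefix 'a': factor to Expr → a Expr1 with Expr1 → d | Expr d.
Factor has alternatives sharing prefix 'a a': factor to Factor → a a Factor1 with Factor1 → Expr Factor | a | ε.
Factor has alternatives sharing prefix 'd': factor to Factor → d Factor2 with Factor2 → a | d.

Expr -> d Factor a | a Expr1; Factor -> a a Factor1 | d Factor2; Expr1 -> d | Expr d; Factor1 -> Expr Factor | a | ε; Factor2 -> a | d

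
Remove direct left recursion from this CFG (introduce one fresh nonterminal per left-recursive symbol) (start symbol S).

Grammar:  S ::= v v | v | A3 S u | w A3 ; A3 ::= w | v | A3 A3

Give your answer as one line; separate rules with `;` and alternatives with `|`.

A3 is directly left-recursive.
For A3: α = {A3}, β = {w, v}. Rewrite as A3 → β A3' and A3' → α A3' | ε.

S ::= v v | v | A3 S u | w A3; A3 ::= w A3' | v A3'; A3' ::= A3 A3' | ε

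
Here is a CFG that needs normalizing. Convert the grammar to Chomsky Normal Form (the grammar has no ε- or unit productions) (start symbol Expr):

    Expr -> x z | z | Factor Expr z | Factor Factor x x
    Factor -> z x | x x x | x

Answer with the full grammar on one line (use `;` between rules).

Expr -> X1 X2 | z | Factor Y1 | Factor Y2; Factor -> X2 X1 | X1 Y4 | x; X1 -> x; X2 -> z; Y1 -> Expr X2; Y2 -> Factor Y3; Y3 -> X1 X1; Y4 -> X1 X1

Introduce a nonterminal for each terminal appearing in a rule of length ≥ 2: X1 → x, X2 → z.
Binarize each right-hand side of length ≥ 3 by chaining fresh nonterminals (Y1, Y2, …): affected rules were Expr → Factor Expr X2; Expr → Factor Factor X1 X1; Factor → X1 X1 X1.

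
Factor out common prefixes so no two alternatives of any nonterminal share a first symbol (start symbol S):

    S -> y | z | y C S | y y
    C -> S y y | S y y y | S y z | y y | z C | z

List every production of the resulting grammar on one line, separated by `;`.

S -> z | y S'; C -> y y | S y C' | z C''; S' -> ε | C S | y; C' -> z | y C'''; C'' -> C | ε; C''' -> ε | y

S has alternatives sharing prefix 'y': factor to S → y S' with S' → ε | C S | y.
C has alternatives sharing prefix 'S y': factor to C → S y C' with C' → y | y y | z.
C has alternatives sharing prefix 'z': factor to C → z C'' with C'' → C | ε.
C' has alternatives sharing prefix 'y': factor to C' → y C''' with C''' → ε | y.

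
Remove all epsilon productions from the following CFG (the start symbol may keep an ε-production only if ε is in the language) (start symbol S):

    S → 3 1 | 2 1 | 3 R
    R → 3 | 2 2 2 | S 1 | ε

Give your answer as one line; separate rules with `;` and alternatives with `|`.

S → 3 1 | 2 1 | 3 R | 3; R → 3 | 2 2 2 | S 1

The nullable symbols are {R}.
ε ∉ L(G), so no ε-production is kept.
Add the nullable-subset variants: S → 3 R gives 3 R | 3.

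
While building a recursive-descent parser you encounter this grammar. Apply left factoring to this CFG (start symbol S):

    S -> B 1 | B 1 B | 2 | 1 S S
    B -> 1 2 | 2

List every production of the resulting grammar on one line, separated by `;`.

S has alternatives sharing prefix 'B 1': factor to S → B 1 S' with S' → ε | B.

S -> 2 | 1 S S | B 1 S'; B -> 1 2 | 2; S' -> ε | B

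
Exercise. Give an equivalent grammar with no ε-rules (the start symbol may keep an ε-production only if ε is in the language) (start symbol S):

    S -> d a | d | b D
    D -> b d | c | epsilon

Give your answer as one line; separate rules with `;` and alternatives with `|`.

The nullable symbols are {D}.
ε ∉ L(G), so no ε-production is kept.
Expand every rule over subsets of its nullable positions: S → b D gives b D | b.

S -> d a | d | b D | b; D -> b d | c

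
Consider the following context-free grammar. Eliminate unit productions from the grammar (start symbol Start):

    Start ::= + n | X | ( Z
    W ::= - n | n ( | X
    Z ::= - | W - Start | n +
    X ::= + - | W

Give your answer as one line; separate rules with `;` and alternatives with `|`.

Unit pairs: Start ⇒* {W, X}; W ⇒* {X}; X ⇒* {W}.
For each unit pair (A, B), copy every non-unit production of B to A, then drop all unit productions.

Start ::= + n | ( Z | + - | - n | n (; W ::= + - | - n | n (; Z ::= - | W - Start | n +; X ::= + - | - n | n (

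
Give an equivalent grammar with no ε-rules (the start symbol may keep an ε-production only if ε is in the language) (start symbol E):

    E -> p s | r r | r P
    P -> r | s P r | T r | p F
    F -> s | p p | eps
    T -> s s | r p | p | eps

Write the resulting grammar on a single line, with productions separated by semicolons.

E -> p s | r r | r P; P -> r | s P r | T r | p F | p; F -> s | p p; T -> s s | r p | p

Nullable nonterminals: {F, T}.
ε ∉ L(G), so no ε-production is kept.
Expand every rule over subsets of its nullable positions: P → p F gives p F | p.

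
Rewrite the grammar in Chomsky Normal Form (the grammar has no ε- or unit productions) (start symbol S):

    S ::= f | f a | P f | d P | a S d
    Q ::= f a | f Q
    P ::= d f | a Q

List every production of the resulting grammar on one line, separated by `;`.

S ::= f | X1 X2 | P X1 | X3 P | X2 Y1; Q ::= X1 X2 | X1 Q; P ::= X3 X1 | X2 Q; X1 ::= f; X2 ::= a; X3 ::= d; Y1 ::= S X3

Introduce a nonterminal for each terminal appearing in a rule of length ≥ 2: X1 → f, X2 → a, X3 → d.
Binarize each right-hand side of length ≥ 3 by chaining fresh nonterminals (Y1, Y2, …): affected rules were S → X2 S X3.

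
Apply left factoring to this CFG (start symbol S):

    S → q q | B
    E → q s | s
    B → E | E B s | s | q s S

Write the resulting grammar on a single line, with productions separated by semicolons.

B has alternatives sharing prefix 'E': factor to B → E B' with B' → ε | B s.

S → q q | B; E → q s | s; B → s | q s S | E B'; B' → ε | B s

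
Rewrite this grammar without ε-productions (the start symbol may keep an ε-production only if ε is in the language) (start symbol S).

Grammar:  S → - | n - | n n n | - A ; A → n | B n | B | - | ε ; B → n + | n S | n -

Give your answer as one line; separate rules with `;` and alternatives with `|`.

Nullable nonterminals: {A}.
ε ∉ L(G), so no ε-production is kept.

S → - | n - | n n n | - A; A → n | B n | B | -; B → n + | n S | n -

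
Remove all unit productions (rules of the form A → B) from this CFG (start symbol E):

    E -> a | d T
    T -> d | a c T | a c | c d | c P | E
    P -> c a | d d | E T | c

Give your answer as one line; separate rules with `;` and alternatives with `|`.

Unit pairs: T ⇒* {E}.
Replace each nonterminal's rules with the union of the non-unit rules of every nonterminal it unit-derives.

E -> a | d T; T -> a | d T | d | a c T | a c | c d | c P; P -> c a | d d | E T | c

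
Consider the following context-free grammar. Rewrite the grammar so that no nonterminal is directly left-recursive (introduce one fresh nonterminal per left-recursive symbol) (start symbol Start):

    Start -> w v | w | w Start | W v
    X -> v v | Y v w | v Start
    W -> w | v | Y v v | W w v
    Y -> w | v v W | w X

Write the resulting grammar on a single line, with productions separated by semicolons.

Left recursion appears on W.
For W: α = {w v}, β = {w, v, Y v v}. Rewrite as W → β W1 and W1 → α W1 | ε.

Start -> w v | w | w Start | W v; X -> v v | Y v w | v Start; W -> w W1 | v W1 | Y v v W1; Y -> w | v v W | w X; W1 -> w v W1 | ε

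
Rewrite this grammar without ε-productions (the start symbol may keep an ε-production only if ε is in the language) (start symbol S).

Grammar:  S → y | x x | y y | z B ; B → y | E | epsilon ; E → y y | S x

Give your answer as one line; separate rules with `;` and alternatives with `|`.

Nullable nonterminals: {B}.
ε ∉ L(G), so no ε-production is kept.
Expand every rule over subsets of its nullable positions: S → z B gives z B | z.

S → y | x x | y y | z B | z; B → y | E; E → y y | S x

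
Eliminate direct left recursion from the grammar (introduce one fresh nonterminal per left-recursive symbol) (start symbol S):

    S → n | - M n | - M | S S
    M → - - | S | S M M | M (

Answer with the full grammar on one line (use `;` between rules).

Directly left-recursive nonterminals: S, M.
For S: α = {S}, β = {n, - M n, - M}. Rewrite as S → β S' and S' → α S' | ε.
For M: α = {(}, β = {- -, S, S M M}. Rewrite as M → β M' and M' → α M' | ε.

S → n S' | - M n S' | - M S'; M → - - M' | S M' | S M M M'; S' → S S' | eps; M' → ( M' | eps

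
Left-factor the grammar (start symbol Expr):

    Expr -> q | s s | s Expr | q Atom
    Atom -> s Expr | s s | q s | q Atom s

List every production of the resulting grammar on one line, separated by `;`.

Expr has alternatives sharing prefix 'q': factor to Expr → q Expr1 with Expr1 → ε | Atom.
Expr has alternatives sharing prefix 's': factor to Expr → s Expr2 with Expr2 → s | Expr.
Atom has alternatives sharing prefix 's': factor to Atom → s Atom1 with Atom1 → Expr | s.
Atom has alternatives sharing prefix 'q': factor to Atom → q Atom2 with Atom2 → s | Atom s.

Expr -> q Expr1 | s Expr2; Atom -> s Atom1 | q Atom2; Expr1 -> ε | Atom; Expr2 -> s | Expr; Atom1 -> Expr | s; Atom2 -> s | Atom s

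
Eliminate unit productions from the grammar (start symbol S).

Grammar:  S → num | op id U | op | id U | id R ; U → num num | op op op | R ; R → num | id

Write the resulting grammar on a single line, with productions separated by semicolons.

Unit pairs: U ⇒* {R}.
For every A with A ⇒* B via unit rules, add B's non-unit alternatives to A; then delete every rule of the form X → Y.

S → num | op id U | op | id U | id R; U → num num | op op op | num | id; R → num | id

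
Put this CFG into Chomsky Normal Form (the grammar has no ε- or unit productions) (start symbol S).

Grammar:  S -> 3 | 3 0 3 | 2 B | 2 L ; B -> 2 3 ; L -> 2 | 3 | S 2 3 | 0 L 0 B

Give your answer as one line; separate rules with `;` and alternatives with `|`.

S -> 3 | X1 Y1 | X3 B | X3 L; B -> X3 X1; L -> 2 | 3 | S Y2 | X2 Y3; X1 -> 3; X2 -> 0; X3 -> 2; Y1 -> X2 X1; Y2 -> X3 X1; Y3 -> L Y4; Y4 -> X2 B

Introduce a nonterminal for each terminal appearing in a rule of length ≥ 2: X1 → 3, X2 → 0, X3 → 2.
Binarize each right-hand side of length ≥ 3 by chaining fresh nonterminals (Y1, Y2, …): affected rules were S → X1 X2 X1; L → S X3 X1; L → X2 L X2 B.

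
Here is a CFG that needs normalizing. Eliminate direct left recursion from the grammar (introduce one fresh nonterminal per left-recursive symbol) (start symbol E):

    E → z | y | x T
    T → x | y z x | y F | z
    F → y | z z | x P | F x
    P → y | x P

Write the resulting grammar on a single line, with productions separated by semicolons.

Left recursion appears on F.
For F: α = {x}, β = {y, z z, x P}. Rewrite as F → β F' and F' → α F' | ε.

E → z | y | x T; T → x | y z x | y F | z; F → y F' | z z F' | x P F'; P → y | x P; F' → x F' | eps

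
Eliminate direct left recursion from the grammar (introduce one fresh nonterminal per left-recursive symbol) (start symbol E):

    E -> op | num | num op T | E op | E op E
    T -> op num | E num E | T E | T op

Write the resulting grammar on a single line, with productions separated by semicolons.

E -> op E' | num E' | num op T E'; T -> op num T' | E num E T'; E' -> op E' | op E E' | ε; T' -> E T' | op T' | ε

Left recursion appears on E, T.
For E: α = {op, op E}, β = {op, num, num op T}. Rewrite as E → β E' and E' → α E' | ε.
For T: α = {E, op}, β = {op num, E num E}. Rewrite as T → β T' and T' → α T' | ε.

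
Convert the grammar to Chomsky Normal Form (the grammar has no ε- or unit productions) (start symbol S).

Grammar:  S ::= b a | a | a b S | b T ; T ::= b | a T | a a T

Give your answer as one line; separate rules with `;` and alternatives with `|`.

S ::= X1 X2 | a | X2 Y1 | X1 T; T ::= b | X2 T | X2 Y2; X1 ::= b; X2 ::= a; Y1 ::= X1 S; Y2 ::= X2 T

Introduce a nonterminal for each terminal appearing in a rule of length ≥ 2: X1 → b, X2 → a.
Binarize each right-hand side of length ≥ 3 by chaining fresh nonterminals (Y1, Y2, …): affected rules were S → X2 X1 S; T → X2 X2 T.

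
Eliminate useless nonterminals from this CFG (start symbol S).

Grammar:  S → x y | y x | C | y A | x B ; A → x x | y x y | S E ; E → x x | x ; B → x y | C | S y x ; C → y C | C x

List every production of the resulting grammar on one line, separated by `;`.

S → x y | y x | y A | x B; A → x x | y x y | S E; E → x x | x; B → x y | S y x

Generating nonterminals: {A, B, E, S}.
Reachable from S after that: {A, B, E, S}.
Removed useless symbols: {C} and every production mentioning them.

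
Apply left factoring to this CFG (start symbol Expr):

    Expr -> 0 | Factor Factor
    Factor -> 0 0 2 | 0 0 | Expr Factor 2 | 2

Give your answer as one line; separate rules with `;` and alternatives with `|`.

Expr -> 0 | Factor Factor; Factor -> Expr Factor 2 | 2 | 0 0 Factor1; Factor1 -> 2 | ε

Factor has alternatives sharing prefix '0 0': factor to Factor → 0 0 Factor1 with Factor1 → 2 | ε.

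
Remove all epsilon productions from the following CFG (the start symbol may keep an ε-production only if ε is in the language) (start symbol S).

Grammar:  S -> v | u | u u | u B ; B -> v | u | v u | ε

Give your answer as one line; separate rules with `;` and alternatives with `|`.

S -> v | u | u u | u B; B -> v | u | v u

The nullable symbols are {B}.
ε ∉ L(G), so no ε-production is kept.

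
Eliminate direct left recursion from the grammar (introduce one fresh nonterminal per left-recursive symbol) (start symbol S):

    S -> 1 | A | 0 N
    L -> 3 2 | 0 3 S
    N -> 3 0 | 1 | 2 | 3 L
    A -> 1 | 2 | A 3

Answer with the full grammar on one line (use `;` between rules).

Left recursion appears on A.
For A: α = {3}, β = {1, 2}. Rewrite as A → β A' and A' → α A' | ε.

S -> 1 | A | 0 N; L -> 3 2 | 0 3 S; N -> 3 0 | 1 | 2 | 3 L; A -> 1 A' | 2 A'; A' -> 3 A' | ε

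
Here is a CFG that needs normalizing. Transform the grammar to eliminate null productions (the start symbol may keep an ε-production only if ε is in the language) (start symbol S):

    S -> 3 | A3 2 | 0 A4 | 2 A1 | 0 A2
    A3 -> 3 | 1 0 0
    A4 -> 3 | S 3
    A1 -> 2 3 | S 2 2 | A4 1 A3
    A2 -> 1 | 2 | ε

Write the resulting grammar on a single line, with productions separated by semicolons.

S -> 3 | A3 2 | 0 A4 | 2 A1 | 0 A2 | 0; A3 -> 3 | 1 0 0; A4 -> 3 | S 3; A1 -> 2 3 | S 2 2 | A4 1 A3; A2 -> 1 | 2

The nullable symbols are {A2}.
ε ∉ L(G), so no ε-production is kept.
Expand every rule over subsets of its nullable positions: S → 0 A2 gives 0 A2 | 0.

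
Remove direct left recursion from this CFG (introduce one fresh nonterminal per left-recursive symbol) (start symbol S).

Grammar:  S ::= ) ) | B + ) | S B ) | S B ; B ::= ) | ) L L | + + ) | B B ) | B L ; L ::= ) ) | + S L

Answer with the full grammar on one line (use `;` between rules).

S, B are directly left-recursive.
For S: α = {B ), B}, β = {) ), B + )}. Rewrite as S → β S' and S' → α S' | ε.
For B: α = {B ), L}, β = {), ) L L, + + )}. Rewrite as B → β B' and B' → α B' | ε.

S ::= ) ) S' | B + ) S'; B ::= ) B' | ) L L B' | + + ) B'; L ::= ) ) | + S L; S' ::= B ) S' | B S' | ε; B' ::= B ) B' | L B' | ε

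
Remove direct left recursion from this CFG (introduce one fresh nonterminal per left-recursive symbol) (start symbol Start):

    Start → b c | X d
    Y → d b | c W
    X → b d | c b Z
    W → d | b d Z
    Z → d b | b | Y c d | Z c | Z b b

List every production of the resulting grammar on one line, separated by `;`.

Directly left-recursive nonterminal: Z.
For Z: α = {c, b b}, β = {d b, b, Y c d}. Rewrite as Z → β Z1 and Z1 → α Z1 | ε.

Start → b c | X d; Y → d b | c W; X → b d | c b Z; W → d | b d Z; Z → d b Z1 | b Z1 | Y c d Z1; Z1 → c Z1 | b b Z1 | epsilon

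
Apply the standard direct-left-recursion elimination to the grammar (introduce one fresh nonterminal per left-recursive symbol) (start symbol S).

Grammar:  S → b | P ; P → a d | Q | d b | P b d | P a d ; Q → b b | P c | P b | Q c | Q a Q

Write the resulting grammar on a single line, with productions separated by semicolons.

S → b | P; P → a d P' | Q P' | d b P'; Q → b b Q' | P c Q' | P b Q'; P' → b d P' | a d P' | epsilon; Q' → c Q' | a Q Q' | epsilon

Left recursion appears on P, Q.
For P: α = {b d, a d}, β = {a d, Q, d b}. Rewrite as P → β P' and P' → α P' | ε.
For Q: α = {c, a Q}, β = {b b, P c, P b}. Rewrite as Q → β Q' and Q' → α Q' | ε.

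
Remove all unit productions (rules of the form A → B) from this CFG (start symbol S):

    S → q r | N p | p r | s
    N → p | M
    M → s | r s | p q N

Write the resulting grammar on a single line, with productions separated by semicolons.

S → q r | N p | p r | s; N → p | s | r s | p q N; M → s | r s | p q N

Unit pairs: N ⇒* {M}.
Replace each nonterminal's rules with the union of the non-unit rules of every nonterminal it unit-derives.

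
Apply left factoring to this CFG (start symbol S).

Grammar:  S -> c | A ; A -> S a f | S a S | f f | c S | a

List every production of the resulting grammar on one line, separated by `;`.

S -> c | A; A -> f f | c S | a | S a A'; A' -> f | S

A has alternatives sharing prefix 'S a': factor to A → S a A' with A' → f | S.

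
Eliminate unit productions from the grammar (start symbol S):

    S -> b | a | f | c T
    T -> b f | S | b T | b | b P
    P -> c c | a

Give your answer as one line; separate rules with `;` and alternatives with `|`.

Unit pairs: T ⇒* {S}.
Replace each nonterminal's rules with the union of the non-unit rules of every nonterminal it unit-derives.

S -> b | a | f | c T; T -> b | a | f | c T | b f | b T | b P; P -> c c | a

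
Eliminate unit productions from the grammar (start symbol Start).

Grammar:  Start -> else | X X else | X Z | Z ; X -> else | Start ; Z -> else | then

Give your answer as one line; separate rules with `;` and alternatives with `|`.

Unit pairs: Start ⇒* {Z}; X ⇒* {Start, Z}.
Replace each nonterminal's rules with the union of the non-unit rules of every nonterminal it unit-derives.

Start -> else | then | X X else | X Z; X -> else | then | X X else | X Z; Z -> else | then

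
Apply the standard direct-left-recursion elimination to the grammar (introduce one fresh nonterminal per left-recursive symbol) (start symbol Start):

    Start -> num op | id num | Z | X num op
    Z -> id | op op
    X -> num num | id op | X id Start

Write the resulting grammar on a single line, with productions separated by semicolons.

Directly left-recursive nonterminal: X.
For X: α = {id Start}, β = {num num, id op}. Rewrite as X → β X1 and X1 → α X1 | ε.

Start -> num op | id num | Z | X num op; Z -> id | op op; X -> num num X1 | id op X1; X1 -> id Start X1 | ε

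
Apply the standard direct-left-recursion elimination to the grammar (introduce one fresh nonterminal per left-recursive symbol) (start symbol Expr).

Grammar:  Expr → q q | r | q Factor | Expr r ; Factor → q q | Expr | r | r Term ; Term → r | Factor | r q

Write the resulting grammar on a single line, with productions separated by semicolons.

Directly left-recursive nonterminal: Expr.
For Expr: α = {r}, β = {q q, r, q Factor}. Rewrite as Expr → β Expr1 and Expr1 → α Expr1 | ε.

Expr → q q Expr1 | r Expr1 | q Factor Expr1; Factor → q q | Expr | r | r Term; Term → r | Factor | r q; Expr1 → r Expr1 | ε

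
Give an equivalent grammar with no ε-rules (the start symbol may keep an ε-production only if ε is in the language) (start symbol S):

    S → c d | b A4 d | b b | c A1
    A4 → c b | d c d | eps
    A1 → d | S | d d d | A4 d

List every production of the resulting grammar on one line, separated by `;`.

S → c d | b A4 d | b d | b b | c A1; A4 → c b | d c d; A1 → d | S | d d d | A4 d

The nullable symbols are {A4}.
ε ∉ L(G), so no ε-production is kept.
Expand every rule over subsets of its nullable positions: S → b A4 d gives b A4 d | b d.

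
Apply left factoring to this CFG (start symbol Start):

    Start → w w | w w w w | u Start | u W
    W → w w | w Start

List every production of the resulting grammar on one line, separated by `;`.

Start → w w Start1 | u Start2; W → w W1; Start1 → ε | w w; Start2 → Start | W; W1 → w | Start

Start has alternatives sharing prefix 'w w': factor to Start → w w Start1 with Start1 → ε | w w.
Start has alternatives sharing prefix 'u': factor to Start → u Start2 with Start2 → Start | W.
W has alternatives sharing prefix 'w': factor to W → w W1 with W1 → w | Start.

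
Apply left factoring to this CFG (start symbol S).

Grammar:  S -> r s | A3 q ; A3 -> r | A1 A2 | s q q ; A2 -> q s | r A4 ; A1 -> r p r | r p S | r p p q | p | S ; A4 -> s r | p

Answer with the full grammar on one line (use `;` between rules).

S -> r s | A3 q; A3 -> r | A1 A2 | s q q; A2 -> q s | r A4; A1 -> p | S | r p A1'; A4 -> s r | p; A1' -> r | S | p q

A1 has alternatives sharing prefix 'r p': factor to A1 → r p A1' with A1' → r | S | p q.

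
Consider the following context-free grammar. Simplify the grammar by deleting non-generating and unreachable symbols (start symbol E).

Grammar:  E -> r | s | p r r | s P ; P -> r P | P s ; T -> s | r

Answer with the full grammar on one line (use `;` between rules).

Generating nonterminals: {E, T}.
Reachable from E after that: {E}.
Removed useless symbols: {P, T} and every production mentioning them.

E -> r | s | p r r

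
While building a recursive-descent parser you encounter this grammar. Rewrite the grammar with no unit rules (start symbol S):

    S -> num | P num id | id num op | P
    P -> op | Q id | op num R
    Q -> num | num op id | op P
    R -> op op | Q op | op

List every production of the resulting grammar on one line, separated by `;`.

S -> num | P num id | id num op | op | Q id | op num R; P -> op | Q id | op num R; Q -> num | num op id | op P; R -> op op | Q op | op

Unit pairs: S ⇒* {P}.
For every A with A ⇒* B via unit rules, add B's non-unit alternatives to A; then delete every rule of the form X → Y.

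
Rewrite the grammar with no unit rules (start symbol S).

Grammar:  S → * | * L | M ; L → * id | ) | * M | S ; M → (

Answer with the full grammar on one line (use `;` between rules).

Unit pairs: L ⇒* {M, S}; S ⇒* {M}.
For each unit pair (A, B), copy every non-unit production of B to A, then drop all unit productions.

S → * | * L | (; L → * id | ) | * M | * | * L | (; M → (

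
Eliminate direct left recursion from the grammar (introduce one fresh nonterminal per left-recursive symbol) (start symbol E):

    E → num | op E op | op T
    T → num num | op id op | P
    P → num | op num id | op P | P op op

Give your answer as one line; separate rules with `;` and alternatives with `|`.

E → num | op E op | op T; T → num num | op id op | P; P → num P' | op num id P' | op P P'; P' → op op P' | ε

Directly left-recursive nonterminal: P.
For P: α = {op op}, β = {num, op num id, op P}. Rewrite as P → β P' and P' → α P' | ε.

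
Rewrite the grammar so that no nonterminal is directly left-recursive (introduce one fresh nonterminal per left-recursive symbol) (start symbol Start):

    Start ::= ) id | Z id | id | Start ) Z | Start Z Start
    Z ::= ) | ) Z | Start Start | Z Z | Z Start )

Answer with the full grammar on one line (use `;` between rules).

Start ::= ) id Start1 | Z id Start1 | id Start1; Z ::= ) Z1 | ) Z Z1 | Start Start Z1; Start1 ::= ) Z Start1 | Z Start Start1 | ε; Z1 ::= Z Z1 | Start ) Z1 | ε

Start, Z are directly left-recursive.
For Start: α = {) Z, Z Start}, β = {) id, Z id, id}. Rewrite as Start → β Start1 and Start1 → α Start1 | ε.
For Z: α = {Z, Start )}, β = {), ) Z, Start Start}. Rewrite as Z → β Z1 and Z1 → α Z1 | ε.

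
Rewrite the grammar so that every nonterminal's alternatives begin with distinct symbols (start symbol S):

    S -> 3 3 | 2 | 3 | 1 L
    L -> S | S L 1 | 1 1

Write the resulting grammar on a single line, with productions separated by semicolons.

S -> 2 | 1 L | 3 S'; L -> 1 1 | S L'; S' -> 3 | eps; L' -> eps | L 1

S has alternatives sharing prefix '3': factor to S → 3 S' with S' → 3 | ε.
L has alternatives sharing prefix 'S': factor to L → S L' with L' → ε | L 1.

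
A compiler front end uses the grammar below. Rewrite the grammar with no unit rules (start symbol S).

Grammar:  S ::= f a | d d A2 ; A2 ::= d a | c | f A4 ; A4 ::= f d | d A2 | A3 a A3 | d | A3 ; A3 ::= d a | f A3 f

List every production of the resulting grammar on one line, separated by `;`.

S ::= f a | d d A2; A2 ::= d a | c | f A4; A4 ::= f d | d A2 | A3 a A3 | d | d a | f A3 f; A3 ::= d a | f A3 f

Unit pairs: A4 ⇒* {A3}.
For each unit pair (A, B), copy every non-unit production of B to A, then drop all unit productions.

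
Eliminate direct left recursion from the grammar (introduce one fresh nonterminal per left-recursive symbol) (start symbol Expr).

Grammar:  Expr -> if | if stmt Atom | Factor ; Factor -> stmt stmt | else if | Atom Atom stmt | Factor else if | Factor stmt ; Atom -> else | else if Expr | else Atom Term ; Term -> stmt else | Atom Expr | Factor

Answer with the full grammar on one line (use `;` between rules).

Expr -> if | if stmt Atom | Factor; Factor -> stmt stmt Factor1 | else if Factor1 | Atom Atom stmt Factor1; Atom -> else | else if Expr | else Atom Term; Term -> stmt else | Atom Expr | Factor; Factor1 -> else if Factor1 | stmt Factor1 | ε

Left recursion appears on Factor.
For Factor: α = {else if, stmt}, β = {stmt stmt, else if, Atom Atom stmt}. Rewrite as Factor → β Factor1 and Factor1 → α Factor1 | ε.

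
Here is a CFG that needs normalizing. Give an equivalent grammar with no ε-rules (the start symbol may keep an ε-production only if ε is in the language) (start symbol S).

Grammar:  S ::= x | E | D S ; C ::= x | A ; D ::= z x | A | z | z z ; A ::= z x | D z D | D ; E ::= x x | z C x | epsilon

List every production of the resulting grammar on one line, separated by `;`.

The nullable symbols are {E, S}.
ε ∈ L(G) since S is nullable, so keep S → ε.
Expand every rule over subsets of its nullable positions: S → D S gives D S | D.

S ::= x | E | D S | D | ε; C ::= x | A; D ::= z x | A | z | z z; A ::= z x | D z D | D; E ::= x x | z C x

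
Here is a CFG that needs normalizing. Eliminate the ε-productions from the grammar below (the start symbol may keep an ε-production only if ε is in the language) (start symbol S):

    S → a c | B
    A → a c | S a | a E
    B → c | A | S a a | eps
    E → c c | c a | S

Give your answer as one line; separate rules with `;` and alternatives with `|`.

Nullable set = {B, E, S}.
ε ∈ L(G) since S is nullable, so keep S → ε.
Add the nullable-subset variants: A → S a gives S a | a. B → S a a gives S a a | a a.

S → a c | B | eps; A → a c | S a | a | a E; B → c | A | S a a | a a; E → c c | c a | S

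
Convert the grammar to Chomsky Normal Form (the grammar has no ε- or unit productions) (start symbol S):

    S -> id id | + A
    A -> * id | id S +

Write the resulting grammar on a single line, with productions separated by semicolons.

Introduce a nonterminal for each terminal appearing in a rule of length ≥ 2: X1 → id, X2 → +, X3 → *.
Binarize each right-hand side of length ≥ 3 by chaining fresh nonterminals (Y1, Y2, …): affected rules were A → X1 S X2.

S -> X1 X1 | X2 A; A -> X3 X1 | X1 Y1; X1 -> id; X2 -> +; X3 -> *; Y1 -> S X2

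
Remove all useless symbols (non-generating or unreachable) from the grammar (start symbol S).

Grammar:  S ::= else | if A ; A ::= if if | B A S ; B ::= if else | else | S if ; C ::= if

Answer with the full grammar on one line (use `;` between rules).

Generating nonterminals: {A, B, C, S}.
Reachable from S after that: {A, B, S}.
Removed useless symbols: {C} and every production mentioning them.

S ::= else | if A; A ::= if if | B A S; B ::= if else | else | S if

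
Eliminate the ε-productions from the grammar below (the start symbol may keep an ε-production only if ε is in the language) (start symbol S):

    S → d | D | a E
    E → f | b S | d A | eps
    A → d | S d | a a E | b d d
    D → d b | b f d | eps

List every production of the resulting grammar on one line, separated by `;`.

Nullable nonterminals: {D, E, S}.
ε ∈ L(G) since S is nullable, so keep S → ε.
For each production, add variants omitting each subset of nullable occurrences: S → a E gives a E | a. E → b S gives b S | b. A → a a E gives a a E | a a.

S → d | D | a E | a | eps; E → f | b S | b | d A; A → d | S d | a a E | a a | b d d; D → d b | b f d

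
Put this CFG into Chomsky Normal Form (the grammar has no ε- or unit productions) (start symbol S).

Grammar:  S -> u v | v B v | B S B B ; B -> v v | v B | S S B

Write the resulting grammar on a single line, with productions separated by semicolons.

Introduce a nonterminal for each terminal appearing in a rule of length ≥ 2: X1 → u, X2 → v.
Binarize each right-hand side of length ≥ 3 by chaining fresh nonterminals (Y1, Y2, …): affected rules were S → X2 B X2; S → B S B B; B → S S B.

S -> X1 X2 | X2 Y1 | B Y2; B -> X2 X2 | X2 B | S Y4; X1 -> u; X2 -> v; Y1 -> B X2; Y2 -> S Y3; Y3 -> B B; Y4 -> S B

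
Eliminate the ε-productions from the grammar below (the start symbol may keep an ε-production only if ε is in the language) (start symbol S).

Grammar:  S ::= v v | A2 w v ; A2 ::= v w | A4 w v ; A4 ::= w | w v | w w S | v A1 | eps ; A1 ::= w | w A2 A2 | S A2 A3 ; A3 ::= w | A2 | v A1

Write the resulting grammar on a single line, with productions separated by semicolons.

Nullable nonterminals: {A4}.
ε ∉ L(G), so no ε-production is kept.
For each production, add variants omitting each subset of nullable occurrences: A2 → A4 w v gives A4 w v | w v.

S ::= v v | A2 w v; A2 ::= v w | A4 w v | w v; A4 ::= w | w v | w w S | v A1; A1 ::= w | w A2 A2 | S A2 A3; A3 ::= w | A2 | v A1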